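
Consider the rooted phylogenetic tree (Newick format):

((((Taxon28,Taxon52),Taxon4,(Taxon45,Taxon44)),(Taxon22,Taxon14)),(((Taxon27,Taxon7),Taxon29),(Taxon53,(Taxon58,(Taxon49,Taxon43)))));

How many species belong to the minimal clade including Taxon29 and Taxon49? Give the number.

7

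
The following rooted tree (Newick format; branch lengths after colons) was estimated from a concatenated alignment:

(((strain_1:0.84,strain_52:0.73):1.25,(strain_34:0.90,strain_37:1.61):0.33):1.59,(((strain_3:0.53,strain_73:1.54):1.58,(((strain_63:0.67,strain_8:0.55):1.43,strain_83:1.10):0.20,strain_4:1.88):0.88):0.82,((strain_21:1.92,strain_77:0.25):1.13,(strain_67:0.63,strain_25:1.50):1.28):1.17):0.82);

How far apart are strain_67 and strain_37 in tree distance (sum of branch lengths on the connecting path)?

7.43

The path runs strain_67 → … → MRCA → … → strain_37; the MRCA is the root of the tree.
Branch lengths along that path: 0.63 + 1.28 + 1.17 + 0.82 + 1.59 + 0.33 + 1.61 = 7.43.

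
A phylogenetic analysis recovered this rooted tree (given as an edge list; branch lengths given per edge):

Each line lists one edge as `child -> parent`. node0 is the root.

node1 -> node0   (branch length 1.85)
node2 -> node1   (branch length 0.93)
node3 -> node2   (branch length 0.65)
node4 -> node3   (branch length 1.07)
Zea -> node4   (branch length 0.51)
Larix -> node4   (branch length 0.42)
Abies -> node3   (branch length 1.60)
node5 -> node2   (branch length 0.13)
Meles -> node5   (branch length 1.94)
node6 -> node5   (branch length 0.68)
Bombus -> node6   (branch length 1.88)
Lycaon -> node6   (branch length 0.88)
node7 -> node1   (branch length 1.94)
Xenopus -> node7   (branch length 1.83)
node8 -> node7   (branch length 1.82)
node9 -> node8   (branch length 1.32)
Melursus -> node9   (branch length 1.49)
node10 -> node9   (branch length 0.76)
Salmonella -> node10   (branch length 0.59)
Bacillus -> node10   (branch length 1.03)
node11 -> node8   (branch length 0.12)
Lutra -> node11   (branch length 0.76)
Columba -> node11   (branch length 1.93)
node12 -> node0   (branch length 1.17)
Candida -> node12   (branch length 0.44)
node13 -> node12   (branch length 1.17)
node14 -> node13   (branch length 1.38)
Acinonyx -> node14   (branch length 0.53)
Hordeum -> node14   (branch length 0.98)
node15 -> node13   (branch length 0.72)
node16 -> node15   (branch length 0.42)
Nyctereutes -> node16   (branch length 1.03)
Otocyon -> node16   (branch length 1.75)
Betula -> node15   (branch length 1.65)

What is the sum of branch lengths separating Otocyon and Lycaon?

The path runs Otocyon → … → MRCA → … → Lycaon; the MRCA is the root of the tree.
Branch lengths along that path: 1.75 + 0.42 + 0.72 + 1.17 + 1.17 + 1.85 + 0.93 + 0.13 + 0.68 + 0.88 = 9.70.

9.70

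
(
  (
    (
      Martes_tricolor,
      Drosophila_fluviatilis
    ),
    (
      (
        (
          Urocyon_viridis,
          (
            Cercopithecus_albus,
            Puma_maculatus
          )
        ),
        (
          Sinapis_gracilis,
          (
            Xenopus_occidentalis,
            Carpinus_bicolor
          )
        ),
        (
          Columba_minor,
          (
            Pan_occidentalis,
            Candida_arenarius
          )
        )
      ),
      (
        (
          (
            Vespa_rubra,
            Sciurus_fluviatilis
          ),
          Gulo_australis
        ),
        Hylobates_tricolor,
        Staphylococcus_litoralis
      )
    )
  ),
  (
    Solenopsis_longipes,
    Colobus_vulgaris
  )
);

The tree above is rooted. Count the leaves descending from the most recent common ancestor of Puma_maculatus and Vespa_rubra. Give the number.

The MRCA of Puma_maculatus and Vespa_rubra is the node subtending (((Urocyon_viridis,(Cercopithecus_albus,Puma_maculatus)),(Sinapis_gracilis,(Xenopus_occidentalis,Carpinus_bicolor)),(Columba_minor,(Pan_occidentalis,Candida_arenarius))),(((Vespa_rubra,Sciurus_fluviatilis),Gulo_australis),Hylobates_tricolor,Staphylococcus_litoralis)).
That clade contains 14 terminal taxa: Candida_arenarius, Carpinus_bicolor, Cercopithecus_albus, Columba_minor, Gulo_australis, Hylobates_tricolor, Pan_occidentalis, Puma_maculatus, Sciurus_fluviatilis, Sinapis_gracilis, Staphylococcus_litoralis, Urocyon_viridis, Vespa_rubra, Xenopus_occidentalis.

14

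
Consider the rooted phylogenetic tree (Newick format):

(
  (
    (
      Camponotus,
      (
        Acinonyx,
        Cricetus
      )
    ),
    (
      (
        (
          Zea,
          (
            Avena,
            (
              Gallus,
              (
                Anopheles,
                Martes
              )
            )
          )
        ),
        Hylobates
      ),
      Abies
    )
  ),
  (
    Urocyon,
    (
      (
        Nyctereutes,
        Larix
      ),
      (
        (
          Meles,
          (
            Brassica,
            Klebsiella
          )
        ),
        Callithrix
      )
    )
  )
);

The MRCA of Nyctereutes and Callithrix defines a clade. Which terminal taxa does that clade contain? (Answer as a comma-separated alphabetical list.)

Tracing Nyctereutes: it sits inside (Nyctereutes,Larix).
Tracing Callithrix: it sits inside ((Meles,(Brassica,Klebsiella)),Callithrix).
The smallest clade enclosing both is ((Nyctereutes,Larix),((Meles,(Brassica,Klebsiella)),Callithrix)); the answer is its 6 terminal taxa in alphabetical order.

Brassica, Callithrix, Klebsiella, Larix, Meles, Nyctereutes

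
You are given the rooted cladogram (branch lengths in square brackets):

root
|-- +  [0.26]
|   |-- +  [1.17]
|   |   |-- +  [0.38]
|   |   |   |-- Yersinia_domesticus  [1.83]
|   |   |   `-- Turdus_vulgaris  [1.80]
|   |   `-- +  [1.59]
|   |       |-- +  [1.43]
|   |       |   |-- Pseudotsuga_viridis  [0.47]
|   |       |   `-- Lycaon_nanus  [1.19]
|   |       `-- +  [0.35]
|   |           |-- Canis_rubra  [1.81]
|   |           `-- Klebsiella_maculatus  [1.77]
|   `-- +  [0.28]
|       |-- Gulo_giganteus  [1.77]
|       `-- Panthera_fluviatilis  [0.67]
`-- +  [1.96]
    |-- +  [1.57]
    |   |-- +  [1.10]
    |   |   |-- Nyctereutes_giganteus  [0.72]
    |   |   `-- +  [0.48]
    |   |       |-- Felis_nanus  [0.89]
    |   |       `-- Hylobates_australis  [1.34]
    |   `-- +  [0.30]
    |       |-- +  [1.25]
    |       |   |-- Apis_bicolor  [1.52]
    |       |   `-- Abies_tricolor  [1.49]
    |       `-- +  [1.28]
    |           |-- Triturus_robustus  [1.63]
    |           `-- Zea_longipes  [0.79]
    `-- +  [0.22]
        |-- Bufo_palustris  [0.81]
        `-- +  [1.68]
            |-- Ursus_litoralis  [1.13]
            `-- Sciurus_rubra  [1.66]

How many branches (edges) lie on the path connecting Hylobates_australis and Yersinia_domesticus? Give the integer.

9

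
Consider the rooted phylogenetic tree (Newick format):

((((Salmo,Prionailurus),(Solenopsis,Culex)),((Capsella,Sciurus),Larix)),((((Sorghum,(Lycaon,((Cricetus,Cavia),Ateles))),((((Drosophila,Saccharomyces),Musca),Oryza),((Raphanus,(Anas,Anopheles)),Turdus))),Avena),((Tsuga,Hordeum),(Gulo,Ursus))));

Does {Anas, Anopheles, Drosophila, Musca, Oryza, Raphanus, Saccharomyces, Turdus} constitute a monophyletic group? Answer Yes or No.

Yes

The most recent common ancestor of these taxa subtends ((((Drosophila,Saccharomyces),Musca),Oryza),((Raphanus,(Anas,Anopheles)),Turdus)).
That clade has exactly 8 tips — every listed taxon and nothing else — so the group is monophyletic.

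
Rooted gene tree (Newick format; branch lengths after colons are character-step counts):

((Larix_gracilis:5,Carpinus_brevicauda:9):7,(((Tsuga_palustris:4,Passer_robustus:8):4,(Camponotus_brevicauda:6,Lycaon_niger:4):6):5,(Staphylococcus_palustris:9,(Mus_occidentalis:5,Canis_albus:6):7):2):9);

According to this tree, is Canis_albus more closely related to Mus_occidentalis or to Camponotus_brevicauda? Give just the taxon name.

The MRCA of Canis_albus and Mus_occidentalis subtends (Mus_occidentalis,Canis_albus) (2 taxa).
The MRCA of Canis_albus and Camponotus_brevicauda subtends (((Tsuga_palustris,Passer_robustus),(Camponotus_brevicauda,Lycaon_niger)),(Staphylococcus_palustris,(Mus_occidentalis,Canis_albus))) (7 taxa).
The first is nested inside the second, so Canis_albus shares a more recent common ancestor with Mus_occidentalis.

Mus_occidentalis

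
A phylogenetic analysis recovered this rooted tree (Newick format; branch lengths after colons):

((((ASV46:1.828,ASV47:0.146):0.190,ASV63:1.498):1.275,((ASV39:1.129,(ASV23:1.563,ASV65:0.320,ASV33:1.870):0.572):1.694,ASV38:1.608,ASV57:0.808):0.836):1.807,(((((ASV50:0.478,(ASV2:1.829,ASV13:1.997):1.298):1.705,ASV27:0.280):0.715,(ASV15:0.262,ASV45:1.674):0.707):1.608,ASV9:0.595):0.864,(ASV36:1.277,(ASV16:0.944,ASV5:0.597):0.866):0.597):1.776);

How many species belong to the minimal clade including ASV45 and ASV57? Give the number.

19

The MRCA of ASV45 and ASV57 is the root, so the clade is the entire tree.
That clade contains 19 terminal taxa: ASV13, ASV15, ASV16, ASV2, ASV23, ASV27, ASV33, ASV36, ASV38, ASV39, ASV45, ASV46, ASV47, ASV5, ASV50, ASV57, ASV63, ASV65, ASV9.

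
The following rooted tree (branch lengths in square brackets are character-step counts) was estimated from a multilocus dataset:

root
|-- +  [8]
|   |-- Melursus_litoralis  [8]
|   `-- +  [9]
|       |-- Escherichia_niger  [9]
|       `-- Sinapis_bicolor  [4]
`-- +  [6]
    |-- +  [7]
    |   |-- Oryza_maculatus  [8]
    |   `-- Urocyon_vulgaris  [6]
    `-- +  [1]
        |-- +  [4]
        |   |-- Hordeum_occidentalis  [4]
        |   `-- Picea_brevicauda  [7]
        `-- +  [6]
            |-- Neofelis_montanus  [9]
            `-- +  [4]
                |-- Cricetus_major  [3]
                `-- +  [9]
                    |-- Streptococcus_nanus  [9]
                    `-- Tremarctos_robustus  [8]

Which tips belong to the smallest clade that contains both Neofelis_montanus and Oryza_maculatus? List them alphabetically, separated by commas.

Tracing Neofelis_montanus: it sits inside (Neofelis_montanus,(Cricetus_major,(Streptococcus_nanus,Tremarctos_robustus))).
Tracing Oryza_maculatus: it sits inside (Oryza_maculatus,Urocyon_vulgaris).
The smallest clade enclosing both is ((Oryza_maculatus,Urocyon_vulgaris),((Hordeum_occidentalis,Picea_brevicauda),(Neofelis_montanus,(Cricetus_major,(Streptococcus_nanus,Tremarctos_robustus))))); the answer is its 8 terminal taxa in alphabetical order.

Cricetus_major, Hordeum_occidentalis, Neofelis_montanus, Oryza_maculatus, Picea_brevicauda, Streptococcus_nanus, Tremarctos_robustus, Urocyon_vulgaris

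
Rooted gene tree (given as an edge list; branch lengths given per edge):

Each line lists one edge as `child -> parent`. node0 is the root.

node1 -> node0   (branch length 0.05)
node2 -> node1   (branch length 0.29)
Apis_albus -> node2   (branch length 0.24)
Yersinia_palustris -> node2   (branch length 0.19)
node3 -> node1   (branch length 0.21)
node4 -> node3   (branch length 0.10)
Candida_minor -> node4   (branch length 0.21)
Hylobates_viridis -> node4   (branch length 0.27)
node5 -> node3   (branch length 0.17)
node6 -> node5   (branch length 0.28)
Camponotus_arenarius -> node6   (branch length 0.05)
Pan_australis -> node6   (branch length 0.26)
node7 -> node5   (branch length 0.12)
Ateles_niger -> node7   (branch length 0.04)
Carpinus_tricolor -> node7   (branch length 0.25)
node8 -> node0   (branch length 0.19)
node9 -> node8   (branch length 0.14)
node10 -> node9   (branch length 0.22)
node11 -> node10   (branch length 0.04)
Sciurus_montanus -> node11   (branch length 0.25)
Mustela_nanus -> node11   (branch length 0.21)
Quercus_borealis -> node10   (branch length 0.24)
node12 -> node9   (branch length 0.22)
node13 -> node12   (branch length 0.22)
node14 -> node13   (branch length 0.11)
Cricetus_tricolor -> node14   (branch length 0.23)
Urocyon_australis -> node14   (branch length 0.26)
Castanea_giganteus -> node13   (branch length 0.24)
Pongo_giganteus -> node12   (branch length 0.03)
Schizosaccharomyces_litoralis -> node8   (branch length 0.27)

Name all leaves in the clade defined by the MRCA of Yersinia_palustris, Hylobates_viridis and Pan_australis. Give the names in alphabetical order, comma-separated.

Apis_albus, Ateles_niger, Camponotus_arenarius, Candida_minor, Carpinus_tricolor, Hylobates_viridis, Pan_australis, Yersinia_palustris

Tracing Yersinia_palustris: it sits inside (Apis_albus,Yersinia_palustris).
Tracing Hylobates_viridis: it sits inside (Candida_minor,Hylobates_viridis).
Tracing Pan_australis: it sits inside (Camponotus_arenarius,Pan_australis).
The smallest clade enclosing all 3 is ((Apis_albus,Yersinia_palustris),((Candida_minor,Hylobates_viridis),((Camponotus_arenarius,Pan_australis),(Ateles_niger,Carpinus_tricolor)))); the answer is its 8 terminal taxa in alphabetical order.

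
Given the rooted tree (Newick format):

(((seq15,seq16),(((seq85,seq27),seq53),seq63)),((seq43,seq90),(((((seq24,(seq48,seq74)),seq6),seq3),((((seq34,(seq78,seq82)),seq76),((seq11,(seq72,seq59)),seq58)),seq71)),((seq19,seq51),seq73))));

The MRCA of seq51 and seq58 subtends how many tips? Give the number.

The MRCA of seq51 and seq58 is the node subtending (((((seq24,(seq48,seq74)),seq6),seq3),((((seq34,(seq78,seq82)),seq76),((seq11,(seq72,seq59)),seq58)),seq71)),((seq19,seq51),seq73)).
That clade contains 17 terminal taxa: seq11, seq19, seq24, seq3, seq34, seq48, seq51, seq58, seq59, seq6, seq71, seq72, seq73, seq74, seq76, seq78, seq82.

17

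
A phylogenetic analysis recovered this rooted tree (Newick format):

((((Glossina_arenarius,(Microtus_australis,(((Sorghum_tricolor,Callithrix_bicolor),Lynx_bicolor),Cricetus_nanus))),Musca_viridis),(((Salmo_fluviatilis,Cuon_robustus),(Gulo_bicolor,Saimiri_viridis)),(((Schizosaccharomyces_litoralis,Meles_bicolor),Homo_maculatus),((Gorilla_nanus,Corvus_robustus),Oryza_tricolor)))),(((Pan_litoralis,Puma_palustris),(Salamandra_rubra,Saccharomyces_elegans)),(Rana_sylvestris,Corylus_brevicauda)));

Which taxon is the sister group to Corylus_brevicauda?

Rana_sylvestris

Corylus_brevicauda attaches to the tree at the node subtending (Rana_sylvestris,Corylus_brevicauda).
The other lineage descending from that same node — the sister group — is the single tip Rana_sylvestris.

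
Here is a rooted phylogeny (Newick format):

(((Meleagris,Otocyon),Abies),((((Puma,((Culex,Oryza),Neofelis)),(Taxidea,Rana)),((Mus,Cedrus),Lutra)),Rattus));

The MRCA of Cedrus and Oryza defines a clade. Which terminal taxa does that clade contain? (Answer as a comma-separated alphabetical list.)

Cedrus, Culex, Lutra, Mus, Neofelis, Oryza, Puma, Rana, Taxidea

Tracing Cedrus: it sits inside (Mus,Cedrus).
Tracing Oryza: it sits inside (Culex,Oryza).
The smallest clade enclosing both is (((Puma,((Culex,Oryza),Neofelis)),(Taxidea,Rana)),((Mus,Cedrus),Lutra)); the answer is its 9 terminal taxa in alphabetical order.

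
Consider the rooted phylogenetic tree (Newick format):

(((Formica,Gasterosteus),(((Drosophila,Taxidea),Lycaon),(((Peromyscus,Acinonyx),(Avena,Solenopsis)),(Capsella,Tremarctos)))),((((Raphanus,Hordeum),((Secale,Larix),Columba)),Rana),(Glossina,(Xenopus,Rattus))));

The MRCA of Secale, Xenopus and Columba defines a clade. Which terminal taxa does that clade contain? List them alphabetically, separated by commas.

Columba, Glossina, Hordeum, Larix, Rana, Raphanus, Rattus, Secale, Xenopus

Tracing Secale: it sits inside (Secale,Larix).
Tracing Xenopus: it sits inside (Xenopus,Rattus).
Tracing Columba: it sits inside ((Secale,Larix),Columba).
The smallest clade enclosing all 3 is ((((Raphanus,Hordeum),((Secale,Larix),Columba)),Rana),(Glossina,(Xenopus,Rattus))); the answer is its 9 terminal taxa in alphabetical order.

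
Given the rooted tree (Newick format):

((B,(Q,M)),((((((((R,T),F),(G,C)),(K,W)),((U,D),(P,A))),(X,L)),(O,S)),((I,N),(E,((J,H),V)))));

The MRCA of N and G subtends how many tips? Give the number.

The MRCA of N and G is the node subtending ((((((((R,T),F),(G,C)),(K,W)),((U,D),(P,A))),(X,L)),(O,S)),((I,N),(E,((J,H),V)))).
That clade contains 21 terminal taxa: A, C, D, E, F, G, H, I, J, K, L, N, O, P, R, S, T, U, V, W, X.

21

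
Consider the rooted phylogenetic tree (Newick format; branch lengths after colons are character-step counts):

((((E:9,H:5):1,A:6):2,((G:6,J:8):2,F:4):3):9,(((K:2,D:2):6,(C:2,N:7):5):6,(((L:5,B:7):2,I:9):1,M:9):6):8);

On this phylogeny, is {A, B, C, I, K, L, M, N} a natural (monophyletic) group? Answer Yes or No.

The MRCA of the listed taxa is the root, so the smallest clade containing them is the whole tree.
That clade also contains D, E, F, G, H, J, which are not in the proposed group, so the group is not monophyletic.

No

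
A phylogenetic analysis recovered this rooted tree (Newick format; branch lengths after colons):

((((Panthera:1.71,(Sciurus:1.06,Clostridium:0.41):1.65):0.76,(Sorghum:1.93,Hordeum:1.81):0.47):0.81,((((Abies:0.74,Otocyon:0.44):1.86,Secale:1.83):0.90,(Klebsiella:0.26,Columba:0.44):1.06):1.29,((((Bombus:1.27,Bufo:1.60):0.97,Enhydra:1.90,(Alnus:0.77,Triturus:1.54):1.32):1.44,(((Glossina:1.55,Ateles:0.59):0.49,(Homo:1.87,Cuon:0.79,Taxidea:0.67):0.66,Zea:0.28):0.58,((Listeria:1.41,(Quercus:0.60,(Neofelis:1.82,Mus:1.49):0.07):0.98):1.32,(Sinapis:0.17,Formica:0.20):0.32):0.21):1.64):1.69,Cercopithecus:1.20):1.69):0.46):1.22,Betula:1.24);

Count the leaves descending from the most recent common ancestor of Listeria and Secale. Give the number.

The MRCA of Listeria and Secale is the node subtending ((((Abies,Otocyon),Secale),(Klebsiella,Columba)),((((Bombus,Bufo),Enhydra,(Alnus,Triturus)),(((Glossina,Ateles),(Homo,Cuon,Taxidea),Zea),((Listeria,(Quercus,(Neofelis,Mus))),(Sinapis,Formica)))),Cercopithecus)).
That clade contains 23 terminal taxa: Abies, Alnus, Ateles, Bombus, Bufo, Cercopithecus, Columba, Cuon, Enhydra, Formica, Glossina, Homo, Klebsiella, Listeria, Mus, Neofelis, Otocyon, Quercus, Secale, Sinapis, Taxidea, Triturus, Zea.

23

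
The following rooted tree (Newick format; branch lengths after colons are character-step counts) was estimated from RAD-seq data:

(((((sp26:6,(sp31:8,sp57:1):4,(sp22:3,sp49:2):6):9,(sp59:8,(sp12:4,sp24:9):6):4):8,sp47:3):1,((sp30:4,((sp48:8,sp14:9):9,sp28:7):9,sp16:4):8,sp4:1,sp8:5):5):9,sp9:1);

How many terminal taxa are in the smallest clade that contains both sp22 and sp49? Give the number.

2

The MRCA of sp22 and sp49 is the node subtending (sp22,sp49).
That clade contains 2 terminal taxa: sp22, sp49.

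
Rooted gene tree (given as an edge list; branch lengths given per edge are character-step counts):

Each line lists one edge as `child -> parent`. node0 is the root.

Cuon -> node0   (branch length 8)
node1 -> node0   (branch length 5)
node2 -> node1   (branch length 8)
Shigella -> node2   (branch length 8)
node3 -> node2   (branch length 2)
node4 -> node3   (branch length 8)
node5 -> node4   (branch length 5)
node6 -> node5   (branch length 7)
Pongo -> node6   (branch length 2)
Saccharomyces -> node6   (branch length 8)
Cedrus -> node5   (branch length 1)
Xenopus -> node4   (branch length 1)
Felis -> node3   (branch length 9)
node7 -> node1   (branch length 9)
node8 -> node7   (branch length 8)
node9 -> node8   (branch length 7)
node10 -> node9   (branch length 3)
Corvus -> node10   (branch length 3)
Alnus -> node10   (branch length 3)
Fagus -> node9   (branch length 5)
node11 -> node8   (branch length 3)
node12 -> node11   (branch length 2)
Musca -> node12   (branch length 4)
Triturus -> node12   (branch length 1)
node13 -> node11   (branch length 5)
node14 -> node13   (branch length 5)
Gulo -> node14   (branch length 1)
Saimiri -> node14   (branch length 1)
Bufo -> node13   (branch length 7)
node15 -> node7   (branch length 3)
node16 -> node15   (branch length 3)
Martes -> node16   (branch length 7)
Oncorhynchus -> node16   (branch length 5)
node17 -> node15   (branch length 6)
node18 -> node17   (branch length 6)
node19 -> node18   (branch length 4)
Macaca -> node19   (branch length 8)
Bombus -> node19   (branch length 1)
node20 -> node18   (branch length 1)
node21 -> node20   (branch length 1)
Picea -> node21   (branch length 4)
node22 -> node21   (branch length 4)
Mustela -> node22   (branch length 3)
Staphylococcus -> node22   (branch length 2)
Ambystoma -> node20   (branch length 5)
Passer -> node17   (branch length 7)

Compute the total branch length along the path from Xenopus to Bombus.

The path runs Xenopus → … → MRCA → … → Bombus; the MRCA is the node subtending ((Shigella,((((Pongo,Saccharomyces),Cedrus),Xenopus),Felis)),((((Corvus,Alnus),Fagus),((Musca,Triturus),((Gulo,Saimiri),Bufo))),((Martes,Oncorhynchus),(((Macaca,Bombus),((Picea,(Mustela,Staphylococcus)),Ambystoma)),Passer)))).
Branch lengths along that path: 1 + 8 + 2 + 8 + 9 + 3 + 6 + 6 + 4 + 1 = 48.

48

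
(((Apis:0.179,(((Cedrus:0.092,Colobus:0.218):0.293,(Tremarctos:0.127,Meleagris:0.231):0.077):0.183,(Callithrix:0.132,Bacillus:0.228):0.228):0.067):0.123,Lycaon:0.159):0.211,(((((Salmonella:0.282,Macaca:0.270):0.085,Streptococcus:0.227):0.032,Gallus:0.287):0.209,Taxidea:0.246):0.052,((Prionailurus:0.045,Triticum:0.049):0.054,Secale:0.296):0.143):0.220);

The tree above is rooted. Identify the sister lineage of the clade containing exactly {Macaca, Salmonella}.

The clade containing exactly {Macaca, Salmonella} attaches to the tree at the node subtending ((Salmonella,Macaca),Streptococcus).
The other lineage descending from that same node — the sister group — is the single tip Streptococcus.

Streptococcus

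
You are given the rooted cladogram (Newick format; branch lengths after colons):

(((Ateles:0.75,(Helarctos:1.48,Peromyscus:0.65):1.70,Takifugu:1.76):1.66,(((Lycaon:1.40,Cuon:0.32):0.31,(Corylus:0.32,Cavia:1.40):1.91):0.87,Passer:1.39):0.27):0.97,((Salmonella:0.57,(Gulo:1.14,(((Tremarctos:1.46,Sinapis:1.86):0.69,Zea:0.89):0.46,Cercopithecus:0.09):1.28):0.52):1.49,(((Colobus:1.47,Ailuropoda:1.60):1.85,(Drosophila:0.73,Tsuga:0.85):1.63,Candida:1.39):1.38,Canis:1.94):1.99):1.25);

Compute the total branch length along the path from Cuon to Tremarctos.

9.89

The path runs Cuon → … → MRCA → … → Tremarctos; the MRCA is the root of the tree.
Branch lengths along that path: 0.32 + 0.31 + 0.87 + 0.27 + 0.97 + 1.25 + 1.49 + 0.52 + 1.28 + 0.46 + 0.69 + 1.46 = 9.89.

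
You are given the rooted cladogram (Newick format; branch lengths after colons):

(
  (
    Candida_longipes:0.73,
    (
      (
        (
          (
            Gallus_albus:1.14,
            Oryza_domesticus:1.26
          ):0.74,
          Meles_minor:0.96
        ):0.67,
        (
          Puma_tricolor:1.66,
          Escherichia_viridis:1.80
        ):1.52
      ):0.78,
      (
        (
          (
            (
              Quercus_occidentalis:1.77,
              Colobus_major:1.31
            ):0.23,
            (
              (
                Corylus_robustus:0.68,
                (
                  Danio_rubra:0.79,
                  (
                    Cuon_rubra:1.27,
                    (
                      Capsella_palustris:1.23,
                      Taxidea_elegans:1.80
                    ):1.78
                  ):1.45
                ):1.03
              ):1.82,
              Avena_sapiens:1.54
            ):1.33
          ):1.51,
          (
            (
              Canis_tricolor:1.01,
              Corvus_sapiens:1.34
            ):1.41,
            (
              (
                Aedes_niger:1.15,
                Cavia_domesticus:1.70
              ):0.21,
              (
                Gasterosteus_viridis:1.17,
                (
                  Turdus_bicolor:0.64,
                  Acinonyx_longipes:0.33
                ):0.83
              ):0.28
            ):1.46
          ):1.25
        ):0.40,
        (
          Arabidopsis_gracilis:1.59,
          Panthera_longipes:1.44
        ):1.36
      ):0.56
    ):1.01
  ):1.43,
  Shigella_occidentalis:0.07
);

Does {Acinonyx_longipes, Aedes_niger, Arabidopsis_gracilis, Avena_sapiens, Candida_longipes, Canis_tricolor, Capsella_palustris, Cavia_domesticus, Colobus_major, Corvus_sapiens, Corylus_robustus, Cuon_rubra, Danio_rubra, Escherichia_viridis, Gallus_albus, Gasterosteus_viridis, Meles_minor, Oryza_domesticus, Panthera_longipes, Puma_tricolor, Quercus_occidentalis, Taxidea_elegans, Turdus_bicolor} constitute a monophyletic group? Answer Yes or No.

The most recent common ancestor of these taxa subtends (Candida_longipes,((((Gallus_albus,Oryza_domesticus),Meles_minor),(Puma_tricolor,Escherichia_viridis)),((((Quercus_occidentalis,Colobus_major),((Corylus_robustus,(Danio_rubra,(Cuon_rubra,(Capsella_palustris,Taxidea_elegans)))),Avena_sapiens)),((Canis_tricolor,Corvus_sapiens),((Aedes_niger,Cavia_domesticus),(Gasterosteus_viridis,(Turdus_bicolor,Acinonyx_longipes))))),(Arabidopsis_gracilis,Panthera_longipes)))).
That clade has exactly 23 tips — every listed taxon and nothing else — so the group is monophyletic.

Yes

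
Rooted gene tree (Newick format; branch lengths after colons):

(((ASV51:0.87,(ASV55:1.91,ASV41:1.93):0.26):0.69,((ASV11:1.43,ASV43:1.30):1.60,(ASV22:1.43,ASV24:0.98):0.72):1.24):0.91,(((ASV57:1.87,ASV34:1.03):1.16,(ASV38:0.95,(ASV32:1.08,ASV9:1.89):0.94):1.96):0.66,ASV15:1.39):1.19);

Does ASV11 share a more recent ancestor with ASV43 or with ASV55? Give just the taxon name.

ASV43

The MRCA of ASV11 and ASV43 subtends (ASV11,ASV43) (2 taxa).
The MRCA of ASV11 and ASV55 subtends ((ASV51,(ASV55,ASV41)),((ASV11,ASV43),(ASV22,ASV24))) (7 taxa).
The first is nested inside the second, so ASV11 shares a more recent common ancestor with ASV43.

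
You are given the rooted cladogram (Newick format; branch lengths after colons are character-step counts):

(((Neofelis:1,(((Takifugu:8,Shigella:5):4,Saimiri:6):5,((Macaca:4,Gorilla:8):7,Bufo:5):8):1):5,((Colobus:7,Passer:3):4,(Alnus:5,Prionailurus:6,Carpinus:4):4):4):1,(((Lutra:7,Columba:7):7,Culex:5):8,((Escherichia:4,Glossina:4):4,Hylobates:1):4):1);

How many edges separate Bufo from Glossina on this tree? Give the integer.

9

The MRCA of Bufo and Glossina is the root of the tree.
From Bufo up to that node: 5 branches. From Glossina up to the same node: 4 branches. Total: 5 + 4 = 9.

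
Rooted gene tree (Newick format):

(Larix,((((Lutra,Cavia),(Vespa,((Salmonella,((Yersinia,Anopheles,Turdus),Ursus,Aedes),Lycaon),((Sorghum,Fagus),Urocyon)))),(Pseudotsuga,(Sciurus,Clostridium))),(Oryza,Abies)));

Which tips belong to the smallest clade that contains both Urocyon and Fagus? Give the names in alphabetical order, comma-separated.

Tracing Urocyon: it sits inside ((Sorghum,Fagus),Urocyon).
Tracing Fagus: it sits inside (Sorghum,Fagus).
The smallest clade enclosing both is ((Sorghum,Fagus),Urocyon); the answer is its 3 terminal taxa in alphabetical order.

Fagus, Sorghum, Urocyon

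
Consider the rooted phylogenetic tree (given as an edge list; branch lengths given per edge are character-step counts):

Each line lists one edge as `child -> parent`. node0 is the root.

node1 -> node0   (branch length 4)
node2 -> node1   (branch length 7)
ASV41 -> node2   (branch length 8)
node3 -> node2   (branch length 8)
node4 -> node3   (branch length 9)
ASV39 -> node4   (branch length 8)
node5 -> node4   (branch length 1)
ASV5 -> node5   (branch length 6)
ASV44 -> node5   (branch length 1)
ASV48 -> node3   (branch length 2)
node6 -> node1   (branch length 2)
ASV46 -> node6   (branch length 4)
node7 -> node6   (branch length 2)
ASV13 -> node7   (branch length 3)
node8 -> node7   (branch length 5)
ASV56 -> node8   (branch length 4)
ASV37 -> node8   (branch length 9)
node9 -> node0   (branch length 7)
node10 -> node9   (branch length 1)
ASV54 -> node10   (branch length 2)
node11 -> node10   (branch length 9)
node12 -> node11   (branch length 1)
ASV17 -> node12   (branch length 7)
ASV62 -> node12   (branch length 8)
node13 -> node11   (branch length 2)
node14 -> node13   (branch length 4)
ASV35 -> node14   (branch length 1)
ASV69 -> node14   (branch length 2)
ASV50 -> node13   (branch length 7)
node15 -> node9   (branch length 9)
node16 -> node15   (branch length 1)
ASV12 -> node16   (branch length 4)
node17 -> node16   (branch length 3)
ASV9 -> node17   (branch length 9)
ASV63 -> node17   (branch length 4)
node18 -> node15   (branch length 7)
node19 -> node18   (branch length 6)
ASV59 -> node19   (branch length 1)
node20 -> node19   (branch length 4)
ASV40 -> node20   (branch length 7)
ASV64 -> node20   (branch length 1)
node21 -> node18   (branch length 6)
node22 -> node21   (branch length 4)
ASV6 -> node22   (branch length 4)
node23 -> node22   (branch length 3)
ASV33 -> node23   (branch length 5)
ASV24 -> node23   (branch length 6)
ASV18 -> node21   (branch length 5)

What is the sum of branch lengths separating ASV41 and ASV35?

43

The path runs ASV41 → … → MRCA → … → ASV35; the MRCA is the root of the tree.
Branch lengths along that path: 8 + 7 + 4 + 7 + 1 + 9 + 2 + 4 + 1 = 43.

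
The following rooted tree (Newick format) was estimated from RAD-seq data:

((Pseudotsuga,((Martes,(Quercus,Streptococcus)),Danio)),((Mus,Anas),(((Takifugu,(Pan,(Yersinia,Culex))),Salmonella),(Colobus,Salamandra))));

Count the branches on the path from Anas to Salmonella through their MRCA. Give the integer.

The MRCA of Anas and Salmonella is the node subtending ((Mus,Anas),(((Takifugu,(Pan,(Yersinia,Culex))),Salmonella),(Colobus,Salamandra))).
From Anas up to that node: 2 branches. From Salmonella up to the same node: 3 branches. Total: 2 + 3 = 5.

5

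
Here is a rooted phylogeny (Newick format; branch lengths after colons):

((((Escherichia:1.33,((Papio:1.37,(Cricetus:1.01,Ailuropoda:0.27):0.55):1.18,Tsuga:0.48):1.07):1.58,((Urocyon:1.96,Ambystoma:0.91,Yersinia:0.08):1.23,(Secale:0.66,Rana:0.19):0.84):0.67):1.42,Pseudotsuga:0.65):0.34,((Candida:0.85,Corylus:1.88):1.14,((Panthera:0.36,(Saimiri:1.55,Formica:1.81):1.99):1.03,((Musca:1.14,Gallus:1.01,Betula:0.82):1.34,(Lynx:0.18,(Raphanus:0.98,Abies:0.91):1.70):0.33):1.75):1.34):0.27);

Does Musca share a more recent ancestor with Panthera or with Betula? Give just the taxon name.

Betula

The MRCA of Musca and Betula subtends (Musca,Gallus,Betula) (3 taxa).
The MRCA of Musca and Panthera subtends ((Panthera,(Saimiri,Formica)),((Musca,Gallus,Betula),(Lynx,(Raphanus,Abies)))) (9 taxa).
The first is nested inside the second, so Musca shares a more recent common ancestor with Betula.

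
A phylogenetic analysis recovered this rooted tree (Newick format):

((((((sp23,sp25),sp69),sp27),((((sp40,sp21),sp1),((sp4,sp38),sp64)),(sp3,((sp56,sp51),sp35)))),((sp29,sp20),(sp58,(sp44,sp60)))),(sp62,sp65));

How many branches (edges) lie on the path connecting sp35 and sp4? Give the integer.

7

The MRCA of sp35 and sp4 is the node subtending ((((sp40,sp21),sp1),((sp4,sp38),sp64)),(sp3,((sp56,sp51),sp35))).
From sp35 up to that node: 3 branches. From sp4 up to the same node: 4 branches. Total: 3 + 4 = 7.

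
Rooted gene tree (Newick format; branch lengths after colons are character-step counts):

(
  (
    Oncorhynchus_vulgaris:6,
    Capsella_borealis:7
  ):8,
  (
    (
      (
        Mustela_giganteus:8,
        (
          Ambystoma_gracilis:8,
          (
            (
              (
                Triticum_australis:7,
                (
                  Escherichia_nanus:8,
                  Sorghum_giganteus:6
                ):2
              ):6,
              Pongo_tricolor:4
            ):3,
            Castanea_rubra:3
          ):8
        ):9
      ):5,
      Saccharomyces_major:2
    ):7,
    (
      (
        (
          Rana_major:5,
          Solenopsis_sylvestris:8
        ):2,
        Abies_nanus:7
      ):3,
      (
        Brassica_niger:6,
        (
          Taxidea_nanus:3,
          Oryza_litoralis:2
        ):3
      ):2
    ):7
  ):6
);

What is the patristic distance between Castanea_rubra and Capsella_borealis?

53

The path runs Castanea_rubra → … → MRCA → … → Capsella_borealis; the MRCA is the root of the tree.
Branch lengths along that path: 3 + 8 + 9 + 5 + 7 + 6 + 8 + 7 = 53.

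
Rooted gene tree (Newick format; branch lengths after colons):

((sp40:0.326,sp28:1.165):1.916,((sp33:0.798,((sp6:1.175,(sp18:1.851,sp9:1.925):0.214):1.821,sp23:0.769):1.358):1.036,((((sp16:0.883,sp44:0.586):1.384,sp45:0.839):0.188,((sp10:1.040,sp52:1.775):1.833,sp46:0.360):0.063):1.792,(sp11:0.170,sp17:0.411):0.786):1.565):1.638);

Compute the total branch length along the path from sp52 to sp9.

The path runs sp52 → … → MRCA → … → sp9; the MRCA is the node subtending ((sp33,((sp6,(sp18,sp9)),sp23)),((((sp16,sp44),sp45),((sp10,sp52),sp46)),(sp11,sp17))).
Branch lengths along that path: 1.775 + 1.833 + 0.063 + 1.792 + 1.565 + 1.036 + 1.358 + 1.821 + 0.214 + 1.925 = 13.382.

13.382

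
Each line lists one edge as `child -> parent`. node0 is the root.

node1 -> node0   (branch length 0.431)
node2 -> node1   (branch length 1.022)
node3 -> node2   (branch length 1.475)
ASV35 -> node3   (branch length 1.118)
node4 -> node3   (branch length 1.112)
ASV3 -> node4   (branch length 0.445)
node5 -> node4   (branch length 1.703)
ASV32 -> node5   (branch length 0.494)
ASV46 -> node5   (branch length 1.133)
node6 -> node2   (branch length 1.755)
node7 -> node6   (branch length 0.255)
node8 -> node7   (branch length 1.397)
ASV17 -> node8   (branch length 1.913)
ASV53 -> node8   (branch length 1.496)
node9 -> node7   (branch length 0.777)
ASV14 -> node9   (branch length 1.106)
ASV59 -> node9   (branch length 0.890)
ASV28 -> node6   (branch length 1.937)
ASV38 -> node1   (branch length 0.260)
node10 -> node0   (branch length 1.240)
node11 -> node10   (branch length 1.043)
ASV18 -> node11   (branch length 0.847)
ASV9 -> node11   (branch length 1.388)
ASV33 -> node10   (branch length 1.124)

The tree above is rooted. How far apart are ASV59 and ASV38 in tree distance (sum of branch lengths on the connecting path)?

4.959

The path runs ASV59 → … → MRCA → … → ASV38; the MRCA is the node subtending (((ASV35,(ASV3,(ASV32,ASV46))),(((ASV17,ASV53),(ASV14,ASV59)),ASV28)),ASV38).
Branch lengths along that path: 0.890 + 0.777 + 0.255 + 1.755 + 1.022 + 0.260 = 4.959.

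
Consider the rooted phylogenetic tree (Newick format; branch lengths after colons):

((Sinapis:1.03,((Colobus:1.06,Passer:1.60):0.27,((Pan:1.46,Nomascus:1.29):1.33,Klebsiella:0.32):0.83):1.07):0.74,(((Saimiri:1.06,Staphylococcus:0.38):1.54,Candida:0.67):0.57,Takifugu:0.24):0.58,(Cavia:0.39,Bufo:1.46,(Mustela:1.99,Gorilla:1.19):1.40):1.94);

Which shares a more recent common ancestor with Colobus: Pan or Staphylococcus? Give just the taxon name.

Pan

The MRCA of Colobus and Pan subtends ((Colobus,Passer),((Pan,Nomascus),Klebsiella)) (5 taxa).
The MRCA of Colobus and Staphylococcus is the root, subtending the entire tree (14 taxa).
The first is nested inside the second, so Colobus shares a more recent common ancestor with Pan.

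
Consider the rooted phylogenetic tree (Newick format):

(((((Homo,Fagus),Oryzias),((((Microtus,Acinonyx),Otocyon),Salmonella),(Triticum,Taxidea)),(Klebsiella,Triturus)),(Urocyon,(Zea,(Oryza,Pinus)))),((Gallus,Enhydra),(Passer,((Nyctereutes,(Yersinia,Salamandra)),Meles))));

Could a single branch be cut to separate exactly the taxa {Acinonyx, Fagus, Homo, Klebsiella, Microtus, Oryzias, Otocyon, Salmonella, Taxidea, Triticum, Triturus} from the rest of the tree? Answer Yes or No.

Yes

The most recent common ancestor of these taxa subtends (((Homo,Fagus),Oryzias),((((Microtus,Acinonyx),Otocyon),Salmonella),(Triticum,Taxidea)),(Klebsiella,Triturus)).
That clade has exactly 11 tips — every listed taxon and nothing else — so the group is monophyletic.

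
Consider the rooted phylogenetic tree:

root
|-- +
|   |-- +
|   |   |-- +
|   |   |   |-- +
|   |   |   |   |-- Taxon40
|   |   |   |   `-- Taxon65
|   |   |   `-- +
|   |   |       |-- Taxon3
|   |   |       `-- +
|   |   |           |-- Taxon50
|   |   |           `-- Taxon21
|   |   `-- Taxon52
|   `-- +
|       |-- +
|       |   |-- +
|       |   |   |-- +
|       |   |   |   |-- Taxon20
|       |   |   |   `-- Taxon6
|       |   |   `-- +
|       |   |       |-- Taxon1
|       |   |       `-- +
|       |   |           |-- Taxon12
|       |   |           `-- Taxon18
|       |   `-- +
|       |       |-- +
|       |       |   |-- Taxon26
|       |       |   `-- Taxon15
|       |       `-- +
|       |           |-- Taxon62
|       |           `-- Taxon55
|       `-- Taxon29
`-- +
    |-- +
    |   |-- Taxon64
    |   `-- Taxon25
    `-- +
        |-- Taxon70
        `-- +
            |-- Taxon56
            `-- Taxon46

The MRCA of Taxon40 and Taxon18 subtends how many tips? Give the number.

The MRCA of Taxon40 and Taxon18 is the node subtending ((((Taxon40,Taxon65),(Taxon3,(Taxon50,Taxon21))),Taxon52),((((Taxon20,Taxon6),(Taxon1,(Taxon12,Taxon18))),((Taxon26,Taxon15),(Taxon62,Taxon55))),Taxon29)).
That clade contains 16 terminal taxa: Taxon1, Taxon12, Taxon15, Taxon18, Taxon20, Taxon21, Taxon26, Taxon29, Taxon3, Taxon40, Taxon50, Taxon52, Taxon55, Taxon6, Taxon62, Taxon65.

16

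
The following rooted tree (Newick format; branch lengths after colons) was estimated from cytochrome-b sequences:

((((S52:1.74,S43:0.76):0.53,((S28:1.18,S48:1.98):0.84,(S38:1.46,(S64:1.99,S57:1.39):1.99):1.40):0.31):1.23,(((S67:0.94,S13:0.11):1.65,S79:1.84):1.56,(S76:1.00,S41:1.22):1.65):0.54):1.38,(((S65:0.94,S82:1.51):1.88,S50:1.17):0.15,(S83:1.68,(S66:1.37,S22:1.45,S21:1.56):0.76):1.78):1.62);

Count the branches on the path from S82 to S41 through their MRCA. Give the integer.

8

The MRCA of S82 and S41 is the root of the tree.
From S82 up to that node: 4 branches. From S41 up to the same node: 4 branches. Total: 4 + 4 = 8.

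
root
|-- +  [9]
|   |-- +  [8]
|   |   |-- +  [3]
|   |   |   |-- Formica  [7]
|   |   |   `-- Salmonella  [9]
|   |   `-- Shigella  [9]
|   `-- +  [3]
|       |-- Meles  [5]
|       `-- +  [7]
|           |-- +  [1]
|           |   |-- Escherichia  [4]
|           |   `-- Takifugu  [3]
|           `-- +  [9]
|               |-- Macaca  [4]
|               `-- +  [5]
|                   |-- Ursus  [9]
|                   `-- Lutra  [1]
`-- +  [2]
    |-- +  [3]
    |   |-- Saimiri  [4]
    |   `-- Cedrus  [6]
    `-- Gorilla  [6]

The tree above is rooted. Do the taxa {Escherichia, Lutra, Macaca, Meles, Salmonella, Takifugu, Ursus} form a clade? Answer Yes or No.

The MRCA of the listed taxa subtends (((Formica,Salmonella),Shigella),(Meles,((Escherichia,Takifugu),(Macaca,(Ursus,Lutra))))).
That clade also contains Formica, Shigella, which are not in the proposed group, so the group is not monophyletic.

No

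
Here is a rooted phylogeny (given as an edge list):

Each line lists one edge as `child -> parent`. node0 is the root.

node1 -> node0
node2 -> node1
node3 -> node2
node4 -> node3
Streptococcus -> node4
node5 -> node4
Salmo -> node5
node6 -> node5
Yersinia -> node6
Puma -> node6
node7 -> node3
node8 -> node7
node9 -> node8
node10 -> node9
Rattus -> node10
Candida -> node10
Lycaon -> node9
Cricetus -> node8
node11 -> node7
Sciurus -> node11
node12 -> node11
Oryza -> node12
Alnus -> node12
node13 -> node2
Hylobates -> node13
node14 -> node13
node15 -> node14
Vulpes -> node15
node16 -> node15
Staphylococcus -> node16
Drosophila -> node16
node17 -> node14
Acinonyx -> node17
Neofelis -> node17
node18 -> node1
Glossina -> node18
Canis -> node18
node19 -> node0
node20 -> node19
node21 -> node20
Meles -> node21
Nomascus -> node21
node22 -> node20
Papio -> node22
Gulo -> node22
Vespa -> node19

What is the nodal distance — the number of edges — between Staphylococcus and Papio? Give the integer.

The MRCA of Staphylococcus and Papio is the root of the tree.
From Staphylococcus up to that node: 7 branches. From Papio up to the same node: 4 branches. Total: 7 + 4 = 11.

11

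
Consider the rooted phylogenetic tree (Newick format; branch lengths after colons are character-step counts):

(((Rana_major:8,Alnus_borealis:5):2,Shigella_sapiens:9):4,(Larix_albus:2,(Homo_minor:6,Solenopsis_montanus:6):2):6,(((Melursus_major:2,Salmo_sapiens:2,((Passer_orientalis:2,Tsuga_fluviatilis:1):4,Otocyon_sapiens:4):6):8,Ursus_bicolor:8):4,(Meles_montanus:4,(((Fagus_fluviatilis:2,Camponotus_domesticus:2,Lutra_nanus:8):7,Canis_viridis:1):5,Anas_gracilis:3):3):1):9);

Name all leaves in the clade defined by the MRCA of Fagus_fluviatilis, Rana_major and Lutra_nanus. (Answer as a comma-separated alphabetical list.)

Alnus_borealis, Anas_gracilis, Camponotus_domesticus, Canis_viridis, Fagus_fluviatilis, Homo_minor, Larix_albus, Lutra_nanus, Meles_montanus, Melursus_major, Otocyon_sapiens, Passer_orientalis, Rana_major, Salmo_sapiens, Shigella_sapiens, Solenopsis_montanus, Tsuga_fluviatilis, Ursus_bicolor

Tracing Fagus_fluviatilis: it sits inside (Fagus_fluviatilis,Camponotus_domesticus,Lutra_nanus).
Tracing Rana_major: it sits inside (Rana_major,Alnus_borealis).
Tracing Lutra_nanus: it sits inside (Fagus_fluviatilis,Camponotus_domesticus,Lutra_nanus).
The smallest clade enclosing all 3 is the whole tree (their MRCA is the root), so the answer is all 18 tips in alphabetical order.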